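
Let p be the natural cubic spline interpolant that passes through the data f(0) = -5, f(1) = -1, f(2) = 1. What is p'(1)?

Let M_i = p''(x_i). Step sizes h_i = 1, 1; slopes of the chords Δ_i = (y_(i+1) - y_i)/h_i = 4, 2.
  1·M_0 + 4·M_1 + 1·M_2 = 6(Δ_1 - Δ_0) = -12
Natural end conditions: M_0 = M_2 = 0.
Solving: M_0 = 0, M_1 = -3, M_2 = 0.
On [1, 2], p'(t) = b_1 + 2c_1·(t - 1) + 3d_1·(t - 1)² with b_1 = Δ_1 - h_1(2M_1 + M_2)/6 = 3, c_1 = M_1/2 = -3/2, d_1 = (M_2 - M_1)/(6h_1) = 1/2. So p'(1) = 3.

3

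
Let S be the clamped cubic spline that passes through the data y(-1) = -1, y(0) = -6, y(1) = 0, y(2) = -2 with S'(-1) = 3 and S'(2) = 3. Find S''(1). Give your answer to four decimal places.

With m_i denoting the second derivative at x_i, h_i = 1, 1, 1, and Δ_i = (y_(i+1) − y_i)/h_i = -5, 6, -2:
  1·m_0 + 4·m_1 + 1·m_2 = 6(Δ_1 - Δ_0) = 66
  1·m_1 + 4·m_2 + 1·m_3 = 6(Δ_2 - Δ_1) = -48
Clamped end conditions give two more equations: 2h_0·m_0 + h_0·m_1 = 6(Δ_0 - S'(-1)) = -48 and h_2·m_2 + 2h_2·m_3 = 6(S'(2) - Δ_2) = 30.
Solving: m_0 = -204/5, m_1 = 168/5, m_2 = -138/5, m_3 = 144/5.

-27.6000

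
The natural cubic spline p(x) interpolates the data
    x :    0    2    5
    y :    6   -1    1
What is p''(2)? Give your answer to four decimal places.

Put M_i = p'' at the i-th knot. Here h = (2, 3) and Δ = (-7/2, 2/3), so the interior equations h_(i-1)·M_(i-1) + 2(h_(i-1)+h_i)·M_i + h_i·M_(i+1) = 6(Δ_i − Δ_(i-1)) read
  2·M_0 + 10·M_1 + 3·M_2 = 6(Δ_1 - Δ_0) = 25
Natural end conditions: M_0 = M_2 = 0.
Hence M_0 = 0, M_1 = 5/2, M_2 = 0.

2.5000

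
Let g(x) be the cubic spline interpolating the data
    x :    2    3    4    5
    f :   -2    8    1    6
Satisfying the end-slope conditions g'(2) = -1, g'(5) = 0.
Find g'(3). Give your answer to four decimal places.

Write M_i for g''(x_i). With h_i = 1, 1, 1 and divided differences Δ_i = 10, -7, 5, the continuity of g' gives the tridiagonal system
  1·M_0 + 4·M_1 + 1·M_2 = 6(Δ_1 - Δ_0) = -102
  1·M_1 + 4·M_2 + 1·M_3 = 6(Δ_2 - Δ_1) = 72
Clamped end conditions give two more equations: 2h_0·M_0 + h_0·M_1 = 6(Δ_0 - g'(2)) = 66 and h_2·M_2 + 2h_2·M_3 = 6(g'(5) - Δ_2) = -30.
Solving: M_0 = 868/15, M_1 = -746/15, M_2 = 586/15, M_3 = -518/15.
On [3, 4], g'(x) = b_1 + 2c_1·(x - 3) + 3d_1·(x - 3)² with b_1 = Δ_1 - h_1(2M_1 + M_2)/6 = 46/15, c_1 = M_1/2 = -373/15, d_1 = (M_2 - M_1)/(6h_1) = 74/5. So g'(3) = 46/15.

3.0667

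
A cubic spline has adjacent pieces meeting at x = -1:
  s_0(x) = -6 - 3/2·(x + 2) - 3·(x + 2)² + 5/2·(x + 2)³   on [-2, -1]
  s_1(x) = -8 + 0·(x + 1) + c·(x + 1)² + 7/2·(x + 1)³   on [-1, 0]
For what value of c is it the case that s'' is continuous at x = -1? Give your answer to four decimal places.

s_0''(x) = -6 + 15·(x + 2), so s_0''(-1) = 9. On the right, s_1''(-1) = 2c, so c = 9/2.

4.5000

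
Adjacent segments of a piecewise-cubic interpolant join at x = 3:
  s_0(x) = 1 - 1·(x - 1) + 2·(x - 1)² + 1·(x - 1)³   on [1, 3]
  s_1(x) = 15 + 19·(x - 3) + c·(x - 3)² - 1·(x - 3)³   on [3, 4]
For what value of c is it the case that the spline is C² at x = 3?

8

s_0''(x) = 4 + 6·(x - 1), so s_0''(3) = 16. On the right, s_1''(3) = 2c, so c = 8.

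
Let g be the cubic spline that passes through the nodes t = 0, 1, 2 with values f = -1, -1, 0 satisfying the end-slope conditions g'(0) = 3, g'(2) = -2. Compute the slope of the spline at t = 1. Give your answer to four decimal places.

With σ_i denoting the second derivative at x_i, h_i = 1, 1, and Δ_i = (y_(i+1) − y_i)/h_i = 0, 1:
  1·σ_0 + 4·σ_1 + 1·σ_2 = 6(Δ_1 - Δ_0) = 6
Clamped end conditions give two more equations: 2h_0·σ_0 + h_0·σ_1 = 6(Δ_0 - g'(0)) = -18 and h_1·σ_1 + 2h_1·σ_2 = 6(g'(2) - Δ_1) = -18.
Hence σ_0 = -13, σ_1 = 8, σ_2 = -13.
On [1, 2], g'(t) = b_1 + 2c_1·(t - 1) + 3d_1·(t - 1)² with b_1 = Δ_1 - h_1(2σ_1 + σ_2)/6 = 1/2, c_1 = σ_1/2 = 4, d_1 = (σ_2 - σ_1)/(6h_1) = -7/2. So g'(1) = 1/2.

0.5000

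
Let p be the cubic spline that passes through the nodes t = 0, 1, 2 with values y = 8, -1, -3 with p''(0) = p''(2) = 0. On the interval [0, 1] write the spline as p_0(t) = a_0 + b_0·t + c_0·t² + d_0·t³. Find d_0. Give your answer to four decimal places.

Write σ_i for p''(x_i). With h_i = 1, 1 and divided differences Δ_i = -9, -2, the continuity of p' gives the tridiagonal system
  1·σ_0 + 4·σ_1 + 1·σ_2 = 6(Δ_1 - Δ_0) = 42
Natural end conditions: σ_0 = σ_2 = 0.
Solving: σ_0 = 0, σ_1 = 21/2, σ_2 = 0.
On [0, 1], with p_0(t) = a_0 + b_0·t + c_0·t² + d_0·t³: c_0 = σ_0/2 = 0, d_0 = (σ_1 - σ_0)/(6h_0) = 7/4, b_0 = Δ_0 - h_0(2σ_0 + σ_1)/6 = -43/4.

1.7500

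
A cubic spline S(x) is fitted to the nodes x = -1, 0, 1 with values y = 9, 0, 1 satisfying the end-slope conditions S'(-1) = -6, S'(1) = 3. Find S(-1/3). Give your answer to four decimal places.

2.6667

Write M_i for S''(x_i). With h_i = 1, 1 and divided differences Δ_i = -9, 1, the continuity of S' gives the tridiagonal system
  1·M_0 + 4·M_1 + 1·M_2 = 6(Δ_1 - Δ_0) = 60
Clamped end conditions give two more equations: 2h_0·M_0 + h_0·M_1 = 6(Δ_0 - S'(-1)) = -18 and h_1·M_1 + 2h_1·M_2 = 6(S'(1) - Δ_1) = 12.
Hence M_0 = -39/2, M_1 = 21, M_2 = -9/2.
On [-1, 0], S(x) = 9 - 6·(x + 1) - 39/4·(x + 1)² + 27/4·(x + 1)³.
With (x + 1) = 2/3: S(-1/3) = 8/3.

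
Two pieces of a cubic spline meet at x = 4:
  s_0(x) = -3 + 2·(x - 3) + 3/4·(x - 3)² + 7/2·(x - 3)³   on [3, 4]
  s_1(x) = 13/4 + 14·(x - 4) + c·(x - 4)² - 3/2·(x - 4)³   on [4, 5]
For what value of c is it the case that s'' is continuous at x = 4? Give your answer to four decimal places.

11.2500

s_0''(x) = 3/2 + 21·(x - 3), so s_0''(4) = 45/2. On the right, s_1''(4) = 2c, so c = 45/4.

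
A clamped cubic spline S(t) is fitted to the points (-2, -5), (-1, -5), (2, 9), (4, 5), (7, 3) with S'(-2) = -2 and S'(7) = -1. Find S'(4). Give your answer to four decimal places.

-2.3729

With M_i denoting the second derivative at x_i, h_i = 1, 3, 2, 3, and Δ_i = (y_(i+1) − y_i)/h_i = 0, 14/3, -2, -2/3:
  1·M_0 + 8·M_1 + 3·M_2 = 6(Δ_1 - Δ_0) = 28
  3·M_1 + 10·M_2 + 2·M_3 = 6(Δ_2 - Δ_1) = -40
  2·M_2 + 10·M_3 + 3·M_4 = 6(Δ_3 - Δ_2) = 8
Clamped end conditions give two more equations: 2h_0·M_0 + h_0·M_1 = 6(Δ_0 - S'(-2)) = 12 and h_3·M_3 + 2h_3·M_4 = 6(S'(7) - Δ_3) = -2.
Hence M_0 = 586/177, M_1 = 952/177, M_2 = -1082/177, M_3 = 442/177, M_4 = -280/177.
On [4, 7], S'(t) = b_3 + 2c_3·(t - 4) + 3d_3·(t - 4)² with b_3 = Δ_3 - h_3(2M_3 + M_4)/6 = -140/59, c_3 = M_3/2 = 221/177, d_3 = (M_4 - M_3)/(6h_3) = -361/1593. So S'(4) = -140/59.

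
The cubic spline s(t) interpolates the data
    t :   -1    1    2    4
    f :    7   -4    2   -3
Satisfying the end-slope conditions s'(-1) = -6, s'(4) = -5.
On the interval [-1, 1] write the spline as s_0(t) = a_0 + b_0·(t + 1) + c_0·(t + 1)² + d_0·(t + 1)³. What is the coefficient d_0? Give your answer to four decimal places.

1.9219

Let m_i = s''(x_i). Step sizes h_i = 2, 1, 2; slopes of the chords Δ_i = (y_(i+1) - y_i)/h_i = -11/2, 6, -5/2.
  2·m_0 + 6·m_1 + 1·m_2 = 6(Δ_1 - Δ_0) = 69
  1·m_1 + 6·m_2 + 2·m_3 = 6(Δ_2 - Δ_1) = -51
Clamped end conditions give two more equations: 2h_0·m_0 + h_0·m_1 = 6(Δ_0 - s'(-1)) = 3 and h_2·m_2 + 2h_2·m_3 = 6(s'(4) - Δ_2) = -15.
Hence m_0 = -115/16, m_1 = 127/8, m_2 = -95/8, m_3 = 35/16.
On [-1, 1], with s_0(t) = a_0 + b_0·(t + 1) + c_0·(t + 1)² + d_0·(t + 1)³: c_0 = m_0/2 = -115/32, d_0 = (m_1 - m_0)/(6h_0) = 123/64, b_0 = Δ_0 - h_0(2m_0 + m_1)/6 = -6.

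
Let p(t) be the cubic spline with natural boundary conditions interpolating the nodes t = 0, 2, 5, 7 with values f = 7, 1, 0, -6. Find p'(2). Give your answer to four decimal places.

-1.4762

With M_i denoting the second derivative at x_i, h_i = 2, 3, 2, and Δ_i = (y_(i+1) − y_i)/h_i = -3, -1/3, -3:
  2·M_0 + 10·M_1 + 3·M_2 = 6(Δ_1 - Δ_0) = 16
  3·M_1 + 10·M_2 + 2·M_3 = 6(Δ_2 - Δ_1) = -16
Natural end conditions: M_0 = M_3 = 0.
Forward elimination and back-substitution give M_0 = 0, M_1 = 16/7, M_2 = -16/7, M_3 = 0.
On [2, 5], p'(t) = b_1 + 2c_1·(t - 2) + 3d_1·(t - 2)² with b_1 = Δ_1 - h_1(2M_1 + M_2)/6 = -31/21, c_1 = M_1/2 = 8/7, d_1 = (M_2 - M_1)/(6h_1) = -16/63. So p'(2) = -31/21.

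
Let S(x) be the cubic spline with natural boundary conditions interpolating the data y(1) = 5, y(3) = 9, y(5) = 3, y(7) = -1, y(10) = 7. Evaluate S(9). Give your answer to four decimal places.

Put σ_i = S'' at the i-th knot. Here h = (2, 2, 2, 3) and Δ = (2, -3, -2, 8/3), so the interior equations h_(i-1)·σ_(i-1) + 2(h_(i-1)+h_i)·σ_i + h_i·σ_(i+1) = 6(Δ_i − Δ_(i-1)) read
  2·σ_0 + 8·σ_1 + 2·σ_2 = 6(Δ_1 - Δ_0) = -30
  2·σ_1 + 8·σ_2 + 2·σ_3 = 6(Δ_2 - Δ_1) = 6
  2·σ_2 + 10·σ_3 + 3·σ_4 = 6(Δ_3 - Δ_2) = 28
Natural end conditions: σ_0 = σ_4 = 0.
Solving the tridiagonal system: σ_0 = 0, σ_1 = -286/71, σ_2 = 79/71, σ_3 = 183/71, σ_4 = 0.
On [7, 10], S(x) = -1 + 19/213·(x - 7) + 183/142·(x - 7)² - 61/426·(x - 7)³.
With (x - 7) = 2: S(9) = 679/213.

3.1878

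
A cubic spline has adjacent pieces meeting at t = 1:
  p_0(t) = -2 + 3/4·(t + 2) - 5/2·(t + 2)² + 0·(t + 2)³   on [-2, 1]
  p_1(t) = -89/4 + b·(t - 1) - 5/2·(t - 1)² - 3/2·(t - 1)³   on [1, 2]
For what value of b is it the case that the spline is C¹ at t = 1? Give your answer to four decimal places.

-14.2500

p_0'(t) = 3/4 - 5·(t + 2) + 0·(t + 2)², so p_0'(1) = -57/4. On the right, p_1'(1) = b, so b = -57/4.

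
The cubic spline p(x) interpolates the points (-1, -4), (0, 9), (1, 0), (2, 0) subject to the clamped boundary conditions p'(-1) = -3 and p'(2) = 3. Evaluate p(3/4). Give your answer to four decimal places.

Put m_i = p'' at the i-th knot. Here h = (1, 1, 1) and Δ = (13, -9, 0), so the interior equations h_(i-1)·m_(i-1) + 2(h_(i-1)+h_i)·m_i + h_i·m_(i+1) = 6(Δ_i − Δ_(i-1)) read
  1·m_0 + 4·m_1 + 1·m_2 = 6(Δ_1 - Δ_0) = -132
  1·m_1 + 4·m_2 + 1·m_3 = 6(Δ_2 - Δ_1) = 54
Clamped end conditions give two more equations: 2h_0·m_0 + h_0·m_1 = 6(Δ_0 - p'(-1)) = 96 and h_2·m_2 + 2h_2·m_3 = 6(p'(2) - Δ_2) = 18.
Solving: m_0 = 78, m_1 = -60, m_2 = 30, m_3 = -6.
On [0, 1], p(x) = 9 + 6·x - 30·x² + 15·x³.
With x = 3/4: p(3/4) = 189/64.

2.9531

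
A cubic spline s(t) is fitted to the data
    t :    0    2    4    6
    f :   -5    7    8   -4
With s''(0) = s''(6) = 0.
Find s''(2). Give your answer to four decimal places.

-3.1000

Write M_i for s''(x_i). With h_i = 2, 2, 2 and divided differences Δ_i = 6, 1/2, -6, the continuity of s' gives the tridiagonal system
  2·M_0 + 8·M_1 + 2·M_2 = 6(Δ_1 - Δ_0) = -33
  2·M_1 + 8·M_2 + 2·M_3 = 6(Δ_2 - Δ_1) = -39
Natural end conditions: M_0 = M_3 = 0.
Solving the tridiagonal system: M_0 = 0, M_1 = -31/10, M_2 = -41/10, M_3 = 0.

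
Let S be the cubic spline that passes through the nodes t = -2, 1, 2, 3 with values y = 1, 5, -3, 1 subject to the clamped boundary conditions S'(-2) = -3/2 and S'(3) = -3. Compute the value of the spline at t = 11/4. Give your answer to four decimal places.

0.7880

Put M_i = S'' at the i-th knot. Here h = (3, 1, 1) and Δ = (4/3, -8, 4), so the interior equations h_(i-1)·M_(i-1) + 2(h_(i-1)+h_i)·M_i + h_i·M_(i+1) = 6(Δ_i − Δ_(i-1)) read
  3·M_0 + 8·M_1 + 1·M_2 = 6(Δ_1 - Δ_0) = -56
  1·M_1 + 4·M_2 + 1·M_3 = 6(Δ_2 - Δ_1) = 72
Clamped end conditions give two more equations: 2h_0·M_0 + h_0·M_1 = 6(Δ_0 - S'(-2)) = 17 and h_2·M_2 + 2h_2·M_3 = 6(S'(3) - Δ_2) = -42.
Forward elimination and back-substitution give M_0 = 884/87, M_1 = -425/29, M_2 = 892/29, M_3 = -1055/29.
On [2, 3], S(t) = -3 - 11/58·(t - 2) + 446/29·(t - 2)² - 649/58·(t - 2)³.
With (t - 2) = 3/4: S(11/4) = 2925/3712.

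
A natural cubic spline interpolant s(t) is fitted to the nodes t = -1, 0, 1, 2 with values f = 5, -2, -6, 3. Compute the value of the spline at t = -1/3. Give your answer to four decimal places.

0.3580

Let σ_i = s''(x_i). Step sizes h_i = 1, 1, 1; slopes of the chords Δ_i = (y_(i+1) - y_i)/h_i = -7, -4, 9.
  1·σ_0 + 4·σ_1 + 1·σ_2 = 6(Δ_1 - Δ_0) = 18
  1·σ_1 + 4·σ_2 + 1·σ_3 = 6(Δ_2 - Δ_1) = 78
Natural end conditions: σ_0 = σ_3 = 0.
Solving: σ_0 = 0, σ_1 = -2/5, σ_2 = 98/5, σ_3 = 0.
On [-1, 0], s(t) = 5 - 104/15·(t + 1) + 0·(t + 1)² - 1/15·(t + 1)³.
With (t + 1) = 2/3: s(-1/3) = 29/81.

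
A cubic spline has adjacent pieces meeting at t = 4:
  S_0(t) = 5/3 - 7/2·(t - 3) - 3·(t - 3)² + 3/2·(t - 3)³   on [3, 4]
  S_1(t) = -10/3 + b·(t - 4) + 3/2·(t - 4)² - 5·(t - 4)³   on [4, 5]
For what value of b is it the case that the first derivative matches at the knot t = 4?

S_0'(t) = -7/2 - 6·(t - 3) + 9/2·(t - 3)², so S_0'(4) = -5. On the right, S_1'(4) = b, so b = -5.

-5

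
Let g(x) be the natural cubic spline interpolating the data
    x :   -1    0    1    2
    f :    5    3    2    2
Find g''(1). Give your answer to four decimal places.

1.2000

With M_i denoting the second derivative at x_i, h_i = 1, 1, 1, and Δ_i = (y_(i+1) − y_i)/h_i = -2, -1, 0:
  1·M_0 + 4·M_1 + 1·M_2 = 6(Δ_1 - Δ_0) = 6
  1·M_1 + 4·M_2 + 1·M_3 = 6(Δ_2 - Δ_1) = 6
Natural end conditions: M_0 = M_3 = 0.
Solving: M_0 = 0, M_1 = 6/5, M_2 = 6/5, M_3 = 0.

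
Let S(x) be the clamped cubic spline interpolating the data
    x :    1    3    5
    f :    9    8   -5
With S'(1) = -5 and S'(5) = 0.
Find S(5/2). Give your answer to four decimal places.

Put M_i = S'' at the i-th knot. Here h = (2, 2) and Δ = (-1/2, -13/2), so the interior equations h_(i-1)·M_(i-1) + 2(h_(i-1)+h_i)·M_i + h_i·M_(i+1) = 6(Δ_i − Δ_(i-1)) read
  2·M_0 + 8·M_1 + 2·M_2 = 6(Δ_1 - Δ_0) = -36
Clamped end conditions give two more equations: 2h_0·M_0 + h_0·M_1 = 6(Δ_0 - S'(1)) = 27 and h_1·M_1 + 2h_1·M_2 = 6(S'(5) - Δ_1) = 39.
Hence M_0 = 25/2, M_1 = -23/2, M_2 = 31/2.
On [1, 3], S(x) = 9 - 5·(x - 1) + 25/4·(x - 1)² - 2·(x - 1)³.
With (x - 1) = 3/2: S(5/2) = 141/16.

8.8125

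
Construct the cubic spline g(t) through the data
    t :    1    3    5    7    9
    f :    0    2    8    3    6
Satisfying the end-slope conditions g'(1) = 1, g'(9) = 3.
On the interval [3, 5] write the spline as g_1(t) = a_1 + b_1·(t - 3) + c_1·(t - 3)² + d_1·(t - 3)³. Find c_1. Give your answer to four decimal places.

Let M_i = g''(x_i). Step sizes h_i = 2, 2, 2, 2; slopes of the chords Δ_i = (y_(i+1) - y_i)/h_i = 1, 3, -5/2, 3/2.
  2·M_0 + 8·M_1 + 2·M_2 = 6(Δ_1 - Δ_0) = 12
  2·M_1 + 8·M_2 + 2·M_3 = 6(Δ_2 - Δ_1) = -33
  2·M_2 + 8·M_3 + 2·M_4 = 6(Δ_3 - Δ_2) = 24
Clamped end conditions give two more equations: 2h_0·M_0 + h_0·M_1 = 6(Δ_0 - g'(1)) = 0 and h_3·M_3 + 2h_3·M_4 = 6(g'(9) - Δ_3) = 9.
Forward elimination and back-substitution give M_0 = -97/56, M_1 = 97/28, M_2 = -49/8, M_3 = 127/28, M_4 = -1/56.
On [3, 5], with g_1(t) = a_1 + b_1·(t - 3) + c_1·(t - 3)² + d_1·(t - 3)³: c_1 = M_1/2 = 97/56, d_1 = (M_2 - M_1)/(6h_1) = -179/224, b_1 = Δ_1 - h_1(2M_1 + M_2)/6 = 153/56.

1.7321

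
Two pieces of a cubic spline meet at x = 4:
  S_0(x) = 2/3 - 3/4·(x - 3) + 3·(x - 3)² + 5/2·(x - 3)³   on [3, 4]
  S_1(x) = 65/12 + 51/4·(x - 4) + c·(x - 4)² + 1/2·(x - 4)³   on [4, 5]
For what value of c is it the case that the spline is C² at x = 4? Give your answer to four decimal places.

S_0''(x) = 6 + 15·(x - 3), so S_0''(4) = 21. On the right, S_1''(4) = 2c, so c = 21/2.

10.5000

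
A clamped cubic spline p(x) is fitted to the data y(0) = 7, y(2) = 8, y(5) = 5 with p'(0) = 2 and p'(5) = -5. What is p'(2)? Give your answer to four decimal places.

0.2500

Put σ_i = p'' at the i-th knot. Here h = (2, 3) and Δ = (1/2, -1), so the interior equations h_(i-1)·σ_(i-1) + 2(h_(i-1)+h_i)·σ_i + h_i·σ_(i+1) = 6(Δ_i − Δ_(i-1)) read
  2·σ_0 + 10·σ_1 + 3·σ_2 = 6(Δ_1 - Δ_0) = -9
Clamped end conditions give two more equations: 2h_0·σ_0 + h_0·σ_1 = 6(Δ_0 - p'(0)) = -9 and h_1·σ_1 + 2h_1·σ_2 = 6(p'(5) - Δ_1) = -24.
Solving the tridiagonal system: σ_0 = -11/4, σ_1 = 1, σ_2 = -9/2.
On [2, 5], p'(x) = b_1 + 2c_1·(x - 2) + 3d_1·(x - 2)² with b_1 = Δ_1 - h_1(2σ_1 + σ_2)/6 = 1/4, c_1 = σ_1/2 = 1/2, d_1 = (σ_2 - σ_1)/(6h_1) = -11/36. So p'(2) = 1/4.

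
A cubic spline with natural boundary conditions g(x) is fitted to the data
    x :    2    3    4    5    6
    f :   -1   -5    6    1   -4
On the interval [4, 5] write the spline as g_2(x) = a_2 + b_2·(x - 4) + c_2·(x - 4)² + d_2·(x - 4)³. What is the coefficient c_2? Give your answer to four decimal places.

Write M_i for g''(x_i). With h_i = 1, 1, 1, 1 and divided differences Δ_i = -4, 11, -5, -5, the continuity of g' gives the tridiagonal system
  1·M_0 + 4·M_1 + 1·M_2 = 6(Δ_1 - Δ_0) = 90
  1·M_1 + 4·M_2 + 1·M_3 = 6(Δ_2 - Δ_1) = -96
  1·M_2 + 4·M_3 + 1·M_4 = 6(Δ_3 - Δ_2) = 0
Natural end conditions: M_0 = M_4 = 0.
Forward elimination and back-substitution give M_0 = 0, M_1 = 867/28, M_2 = -237/7, M_3 = 237/28, M_4 = 0.
On [4, 5], with g_2(x) = a_2 + b_2·(x - 4) + c_2·(x - 4)² + d_2·(x - 4)³: c_2 = M_2/2 = -237/14, d_2 = (M_3 - M_2)/(6h_2) = 395/56, b_2 = Δ_2 - h_2(2M_2 + M_3)/6 = 39/8.

-16.9286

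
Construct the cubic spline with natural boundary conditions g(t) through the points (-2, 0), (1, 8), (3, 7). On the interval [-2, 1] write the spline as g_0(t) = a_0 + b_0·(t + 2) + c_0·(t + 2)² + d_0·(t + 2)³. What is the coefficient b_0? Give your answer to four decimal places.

3.6167

With m_i denoting the second derivative at x_i, h_i = 3, 2, and Δ_i = (y_(i+1) − y_i)/h_i = 8/3, -1/2:
  3·m_0 + 10·m_1 + 2·m_2 = 6(Δ_1 - Δ_0) = -19
Natural end conditions: m_0 = m_2 = 0.
Solving: m_0 = 0, m_1 = -19/10, m_2 = 0.
On [-2, 1], with g_0(t) = a_0 + b_0·(t + 2) + c_0·(t + 2)² + d_0·(t + 2)³: c_0 = m_0/2 = 0, d_0 = (m_1 - m_0)/(6h_0) = -19/180, b_0 = Δ_0 - h_0(2m_0 + m_1)/6 = 217/60.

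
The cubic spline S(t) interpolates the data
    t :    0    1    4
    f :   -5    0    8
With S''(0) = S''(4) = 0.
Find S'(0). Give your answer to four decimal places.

5.2917

Put M_i = S'' at the i-th knot. Here h = (1, 3) and Δ = (5, 8/3), so the interior equations h_(i-1)·M_(i-1) + 2(h_(i-1)+h_i)·M_i + h_i·M_(i+1) = 6(Δ_i − Δ_(i-1)) read
  1·M_0 + 8·M_1 + 3·M_2 = 6(Δ_1 - Δ_0) = -14
Natural end conditions: M_0 = M_2 = 0.
Hence M_0 = 0, M_1 = -7/4, M_2 = 0.
On [0, 1], S'(t) = b_0 + 2c_0·t + 3d_0·t² with b_0 = Δ_0 - h_0(2M_0 + M_1)/6 = 127/24, c_0 = M_0/2 = 0, d_0 = (M_1 - M_0)/(6h_0) = -7/24. So S'(0) = 127/24.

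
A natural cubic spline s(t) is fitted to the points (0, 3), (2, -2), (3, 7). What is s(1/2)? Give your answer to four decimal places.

Write σ_i for s''(x_i). With h_i = 2, 1 and divided differences Δ_i = -5/2, 9, the continuity of s' gives the tridiagonal system
  2·σ_0 + 6·σ_1 + 1·σ_2 = 6(Δ_1 - Δ_0) = 69
Natural end conditions: σ_0 = σ_2 = 0.
Solving the tridiagonal system: σ_0 = 0, σ_1 = 23/2, σ_2 = 0.
On [0, 2], s(t) = 3 - 19/3·t + 0·t² + 23/24·t³.
With t = 1/2: s(1/2) = -3/64.

-0.0469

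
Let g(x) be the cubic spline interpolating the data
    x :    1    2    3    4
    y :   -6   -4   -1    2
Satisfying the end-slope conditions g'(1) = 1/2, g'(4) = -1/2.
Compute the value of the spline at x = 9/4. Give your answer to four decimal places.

-3.3469

Write M_i for g''(x_i). With h_i = 1, 1, 1 and divided differences Δ_i = 2, 3, 3, the continuity of g' gives the tridiagonal system
  1·M_0 + 4·M_1 + 1·M_2 = 6(Δ_1 - Δ_0) = 6
  1·M_1 + 4·M_2 + 1·M_3 = 6(Δ_2 - Δ_1) = 0
Clamped end conditions give two more equations: 2h_0·M_0 + h_0·M_1 = 6(Δ_0 - g'(1)) = 9 and h_2·M_2 + 2h_2·M_3 = 6(g'(4) - Δ_2) = -21.
Hence M_0 = 71/15, M_1 = -7/15, M_2 = 47/15, M_3 = -181/15.
On [2, 3], g(x) = -4 + 79/30·(x - 2) - 7/30·(x - 2)² + 3/5·(x - 2)³.
With (x - 2) = 1/4: g(9/4) = -1071/320.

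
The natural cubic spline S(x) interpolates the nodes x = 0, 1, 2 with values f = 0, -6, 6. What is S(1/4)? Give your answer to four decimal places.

Write m_i for S''(x_i). With h_i = 1, 1 and divided differences Δ_i = -6, 12, the continuity of S' gives the tridiagonal system
  1·m_0 + 4·m_1 + 1·m_2 = 6(Δ_1 - Δ_0) = 108
Natural end conditions: m_0 = m_2 = 0.
Forward elimination and back-substitution give m_0 = 0, m_1 = 27, m_2 = 0.
On [0, 1], S(x) = 0 - 21/2·x + 0·x² + 9/2·x³.
With x = 1/4: S(1/4) = -327/128.

-2.5547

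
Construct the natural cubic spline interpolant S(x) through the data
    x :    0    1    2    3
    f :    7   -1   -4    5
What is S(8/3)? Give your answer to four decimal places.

1.1506

Write M_i for S''(x_i). With h_i = 1, 1, 1 and divided differences Δ_i = -8, -3, 9, the continuity of S' gives the tridiagonal system
  1·M_0 + 4·M_1 + 1·M_2 = 6(Δ_1 - Δ_0) = 30
  1·M_1 + 4·M_2 + 1·M_3 = 6(Δ_2 - Δ_1) = 72
Natural end conditions: M_0 = M_3 = 0.
Solving: M_0 = 0, M_1 = 16/5, M_2 = 86/5, M_3 = 0.
On [2, 3], S(x) = -4 + 49/15·(x - 2) + 43/5·(x - 2)² - 43/15·(x - 2)³.
With (x - 2) = 2/3: S(8/3) = 466/405.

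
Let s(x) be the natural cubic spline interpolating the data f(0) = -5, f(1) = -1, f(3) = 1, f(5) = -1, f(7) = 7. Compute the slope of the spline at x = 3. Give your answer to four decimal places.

-1.0976

Put σ_i = s'' at the i-th knot. Here h = (1, 2, 2, 2) and Δ = (4, 1, -1, 4), so the interior equations h_(i-1)·σ_(i-1) + 2(h_(i-1)+h_i)·σ_i + h_i·σ_(i+1) = 6(Δ_i − Δ_(i-1)) read
  1·σ_0 + 6·σ_1 + 2·σ_2 = 6(Δ_1 - Δ_0) = -18
  2·σ_1 + 8·σ_2 + 2·σ_3 = 6(Δ_2 - Δ_1) = -12
  2·σ_2 + 8·σ_3 + 2·σ_4 = 6(Δ_3 - Δ_2) = 30
Natural end conditions: σ_0 = σ_4 = 0.
Solving the tridiagonal system: σ_0 = 0, σ_1 = -96/41, σ_2 = -81/41, σ_3 = 174/41, σ_4 = 0.
On [3, 5], s'(x) = b_2 + 2c_2·(x - 3) + 3d_2·(x - 3)² with b_2 = Δ_2 - h_2(2σ_2 + σ_3)/6 = -45/41, c_2 = σ_2/2 = -81/82, d_2 = (σ_3 - σ_2)/(6h_2) = 85/164. So s'(3) = -45/41.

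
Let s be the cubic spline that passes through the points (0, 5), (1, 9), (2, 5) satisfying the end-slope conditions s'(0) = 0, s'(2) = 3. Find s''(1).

Let M_i = s''(x_i). Step sizes h_i = 1, 1; slopes of the chords Δ_i = (y_(i+1) - y_i)/h_i = 4, -4.
  1·M_0 + 4·M_1 + 1·M_2 = 6(Δ_1 - Δ_0) = -48
Clamped end conditions give two more equations: 2h_0·M_0 + h_0·M_1 = 6(Δ_0 - s'(0)) = 24 and h_1·M_1 + 2h_1·M_2 = 6(s'(2) - Δ_1) = 42.
Solving: M_0 = 51/2, M_1 = -27, M_2 = 69/2.

-27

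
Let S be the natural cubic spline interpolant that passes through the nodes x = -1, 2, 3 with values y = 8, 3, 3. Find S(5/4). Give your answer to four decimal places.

Write M_i for S''(x_i). With h_i = 3, 1 and divided differences Δ_i = -5/3, 0, the continuity of S' gives the tridiagonal system
  3·M_0 + 8·M_1 + 1·M_2 = 6(Δ_1 - Δ_0) = 10
Natural end conditions: M_0 = M_2 = 0.
Forward elimination and back-substitution give M_0 = 0, M_1 = 5/4, M_2 = 0.
On [-1, 2], S(x) = 8 - 55/24·(x + 1) + 0·(x + 1)² + 5/72·(x + 1)³.
With (x + 1) = 9/4: S(5/4) = 1861/512.

3.6348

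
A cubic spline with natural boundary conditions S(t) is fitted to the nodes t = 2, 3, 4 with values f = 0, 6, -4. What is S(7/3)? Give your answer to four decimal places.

3.1852

With M_i denoting the second derivative at x_i, h_i = 1, 1, and Δ_i = (y_(i+1) − y_i)/h_i = 6, -10:
  1·M_0 + 4·M_1 + 1·M_2 = 6(Δ_1 - Δ_0) = -96
Natural end conditions: M_0 = M_2 = 0.
Solving: M_0 = 0, M_1 = -24, M_2 = 0.
On [2, 3], S(t) = 0 + 10·(t - 2) + 0·(t - 2)² - 4·(t - 2)³.
With (t - 2) = 1/3: S(7/3) = 86/27.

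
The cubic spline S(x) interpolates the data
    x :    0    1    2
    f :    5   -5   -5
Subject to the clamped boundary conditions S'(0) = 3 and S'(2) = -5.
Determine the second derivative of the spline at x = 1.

Put σ_i = S'' at the i-th knot. Here h = (1, 1) and Δ = (-10, 0), so the interior equations h_(i-1)·σ_(i-1) + 2(h_(i-1)+h_i)·σ_i + h_i·σ_(i+1) = 6(Δ_i − Δ_(i-1)) read
  1·σ_0 + 4·σ_1 + 1·σ_2 = 6(Δ_1 - Δ_0) = 60
Clamped end conditions give two more equations: 2h_0·σ_0 + h_0·σ_1 = 6(Δ_0 - S'(0)) = -78 and h_1·σ_1 + 2h_1·σ_2 = 6(S'(2) - Δ_1) = -30.
Forward elimination and back-substitution give σ_0 = -58, σ_1 = 38, σ_2 = -34.

38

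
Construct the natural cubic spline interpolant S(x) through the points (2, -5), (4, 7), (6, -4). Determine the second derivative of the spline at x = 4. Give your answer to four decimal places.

With σ_i denoting the second derivative at x_i, h_i = 2, 2, and Δ_i = (y_(i+1) − y_i)/h_i = 6, -11/2:
  2·σ_0 + 8·σ_1 + 2·σ_2 = 6(Δ_1 - Δ_0) = -69
Natural end conditions: σ_0 = σ_2 = 0.
Solving: σ_0 = 0, σ_1 = -69/8, σ_2 = 0.

-8.6250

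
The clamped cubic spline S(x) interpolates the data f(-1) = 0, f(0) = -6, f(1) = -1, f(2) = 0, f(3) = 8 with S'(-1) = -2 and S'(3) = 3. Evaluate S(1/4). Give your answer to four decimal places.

Write m_i for S''(x_i). With h_i = 1, 1, 1, 1 and divided differences Δ_i = -6, 5, 1, 8, the continuity of S' gives the tridiagonal system
  1·m_0 + 4·m_1 + 1·m_2 = 6(Δ_1 - Δ_0) = 66
  1·m_1 + 4·m_2 + 1·m_3 = 6(Δ_2 - Δ_1) = -24
  1·m_2 + 4·m_3 + 1·m_4 = 6(Δ_3 - Δ_2) = 42
Clamped end conditions give two more equations: 2h_0·m_0 + h_0·m_1 = 6(Δ_0 - S'(-1)) = -24 and h_3·m_3 + 2h_3·m_4 = 6(S'(3) - Δ_3) = -30.
Solving: m_0 = -103/4, m_1 = 55/2, m_2 = -73/4, m_3 = 43/2, m_4 = -103/4.
On [0, 1], S(x) = -6 - 9/8·x + 55/4·x² - 61/8·x³.
With x = 1/4: S(1/4) = -2837/512.

-5.5410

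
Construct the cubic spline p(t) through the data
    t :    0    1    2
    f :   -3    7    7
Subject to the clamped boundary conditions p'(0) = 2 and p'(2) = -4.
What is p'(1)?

8

Write M_i for p''(x_i). With h_i = 1, 1 and divided differences Δ_i = 10, 0, the continuity of p' gives the tridiagonal system
  1·M_0 + 4·M_1 + 1·M_2 = 6(Δ_1 - Δ_0) = -60
Clamped end conditions give two more equations: 2h_0·M_0 + h_0·M_1 = 6(Δ_0 - p'(0)) = 48 and h_1·M_1 + 2h_1·M_2 = 6(p'(2) - Δ_1) = -24.
Solving: M_0 = 36, M_1 = -24, M_2 = 0.
On [1, 2], p'(t) = b_1 + 2c_1·(t - 1) + 3d_1·(t - 1)² with b_1 = Δ_1 - h_1(2M_1 + M_2)/6 = 8, c_1 = M_1/2 = -12, d_1 = (M_2 - M_1)/(6h_1) = 4. So p'(1) = 8.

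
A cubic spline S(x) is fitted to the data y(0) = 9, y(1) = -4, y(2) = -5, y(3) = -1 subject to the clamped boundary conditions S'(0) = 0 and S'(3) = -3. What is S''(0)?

Let m_i = S''(x_i). Step sizes h_i = 1, 1, 1; slopes of the chords Δ_i = (y_(i+1) - y_i)/h_i = -13, -1, 4.
  1·m_0 + 4·m_1 + 1·m_2 = 6(Δ_1 - Δ_0) = 72
  1·m_1 + 4·m_2 + 1·m_3 = 6(Δ_2 - Δ_1) = 30
Clamped end conditions give two more equations: 2h_0·m_0 + h_0·m_1 = 6(Δ_0 - S'(0)) = -78 and h_2·m_2 + 2h_2·m_3 = 6(S'(3) - Δ_2) = -42.
Solving: m_0 = -54, m_1 = 30, m_2 = 6, m_3 = -24.

-54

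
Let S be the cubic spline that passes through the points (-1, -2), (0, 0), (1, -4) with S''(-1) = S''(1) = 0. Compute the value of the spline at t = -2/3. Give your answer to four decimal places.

-0.8889

With m_i denoting the second derivative at x_i, h_i = 1, 1, and Δ_i = (y_(i+1) − y_i)/h_i = 2, -4:
  1·m_0 + 4·m_1 + 1·m_2 = 6(Δ_1 - Δ_0) = -36
Natural end conditions: m_0 = m_2 = 0.
Forward elimination and back-substitution give m_0 = 0, m_1 = -9, m_2 = 0.
On [-1, 0], S(t) = -2 + 7/2·(t + 1) + 0·(t + 1)² - 3/2·(t + 1)³.
With (t + 1) = 1/3: S(-2/3) = -8/9.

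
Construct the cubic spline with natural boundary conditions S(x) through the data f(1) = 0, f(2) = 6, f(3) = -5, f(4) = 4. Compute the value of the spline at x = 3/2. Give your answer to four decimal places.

Let M_i = S''(x_i). Step sizes h_i = 1, 1, 1; slopes of the chords Δ_i = (y_(i+1) - y_i)/h_i = 6, -11, 9.
  1·M_0 + 4·M_1 + 1·M_2 = 6(Δ_1 - Δ_0) = -102
  1·M_1 + 4·M_2 + 1·M_3 = 6(Δ_2 - Δ_1) = 120
Natural end conditions: M_0 = M_3 = 0.
Forward elimination and back-substitution give M_0 = 0, M_1 = -176/5, M_2 = 194/5, M_3 = 0.
On [1, 2], S(x) = 0 + 178/15·(x - 1) + 0·(x - 1)² - 88/15·(x - 1)³.
With (x - 1) = 1/2: S(3/2) = 26/5.

5.2000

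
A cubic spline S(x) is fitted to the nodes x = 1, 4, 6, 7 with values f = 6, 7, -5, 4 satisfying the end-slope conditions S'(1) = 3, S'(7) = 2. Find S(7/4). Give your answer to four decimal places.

8.5173

With σ_i denoting the second derivative at x_i, h_i = 3, 2, 1, and Δ_i = (y_(i+1) − y_i)/h_i = 1/3, -6, 9:
  3·σ_0 + 10·σ_1 + 2·σ_2 = 6(Δ_1 - Δ_0) = -38
  2·σ_1 + 6·σ_2 + 1·σ_3 = 6(Δ_2 - Δ_1) = 90
Clamped end conditions give two more equations: 2h_0·σ_0 + h_0·σ_1 = 6(Δ_0 - S'(1)) = -16 and h_2·σ_2 + 2h_2·σ_3 = 6(S'(7) - Δ_2) = -42.
Solving: σ_0 = 106/57, σ_1 = -172/19, σ_2 = 446/19, σ_3 = -622/19.
On [1, 4], S(x) = 6 + 3·(x - 1) + 53/57·(x - 1)² - 311/513·(x - 1)³.
With (x - 1) = 3/4: S(7/4) = 10357/1216.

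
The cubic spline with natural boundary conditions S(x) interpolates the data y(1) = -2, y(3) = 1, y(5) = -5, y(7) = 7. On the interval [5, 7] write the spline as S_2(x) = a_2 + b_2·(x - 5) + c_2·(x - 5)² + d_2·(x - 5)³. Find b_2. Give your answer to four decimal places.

0.6000

Write M_i for S''(x_i). With h_i = 2, 2, 2 and divided differences Δ_i = 3/2, -3, 6, the continuity of S' gives the tridiagonal system
  2·M_0 + 8·M_1 + 2·M_2 = 6(Δ_1 - Δ_0) = -27
  2·M_1 + 8·M_2 + 2·M_3 = 6(Δ_2 - Δ_1) = 54
Natural end conditions: M_0 = M_3 = 0.
Hence M_0 = 0, M_1 = -27/5, M_2 = 81/10, M_3 = 0.
On [5, 7], with S_2(x) = a_2 + b_2·(x - 5) + c_2·(x - 5)² + d_2·(x - 5)³: c_2 = M_2/2 = 81/20, d_2 = (M_3 - M_2)/(6h_2) = -27/40, b_2 = Δ_2 - h_2(2M_2 + M_3)/6 = 3/5.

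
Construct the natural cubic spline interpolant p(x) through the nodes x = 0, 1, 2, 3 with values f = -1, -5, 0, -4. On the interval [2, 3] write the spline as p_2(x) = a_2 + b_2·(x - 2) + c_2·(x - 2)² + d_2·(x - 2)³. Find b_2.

Write m_i for p''(x_i). With h_i = 1, 1, 1 and divided differences Δ_i = -4, 5, -4, the continuity of p' gives the tridiagonal system
  1·m_0 + 4·m_1 + 1·m_2 = 6(Δ_1 - Δ_0) = 54
  1·m_1 + 4·m_2 + 1·m_3 = 6(Δ_2 - Δ_1) = -54
Natural end conditions: m_0 = m_3 = 0.
Solving: m_0 = 0, m_1 = 18, m_2 = -18, m_3 = 0.
On [2, 3], with p_2(x) = a_2 + b_2·(x - 2) + c_2·(x - 2)² + d_2·(x - 2)³: c_2 = m_2/2 = -9, d_2 = (m_3 - m_2)/(6h_2) = 3, b_2 = Δ_2 - h_2(2m_2 + m_3)/6 = 2.

2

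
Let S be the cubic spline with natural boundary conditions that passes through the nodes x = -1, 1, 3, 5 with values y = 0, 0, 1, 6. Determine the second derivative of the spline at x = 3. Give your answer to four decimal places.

Put m_i = S'' at the i-th knot. Here h = (2, 2, 2) and Δ = (0, 1/2, 5/2), so the interior equations h_(i-1)·m_(i-1) + 2(h_(i-1)+h_i)·m_i + h_i·m_(i+1) = 6(Δ_i − Δ_(i-1)) read
  2·m_0 + 8·m_1 + 2·m_2 = 6(Δ_1 - Δ_0) = 3
  2·m_1 + 8·m_2 + 2·m_3 = 6(Δ_2 - Δ_1) = 12
Natural end conditions: m_0 = m_3 = 0.
Solving: m_0 = 0, m_1 = 0, m_2 = 3/2, m_3 = 0.

1.5000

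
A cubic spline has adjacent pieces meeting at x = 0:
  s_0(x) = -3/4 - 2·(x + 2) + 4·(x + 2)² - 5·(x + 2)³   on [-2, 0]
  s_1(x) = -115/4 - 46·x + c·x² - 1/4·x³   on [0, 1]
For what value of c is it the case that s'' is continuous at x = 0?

s_0''(x) = 8 - 30·(x + 2), so s_0''(0) = -52. On the right, s_1''(0) = 2c, so c = -26.

-26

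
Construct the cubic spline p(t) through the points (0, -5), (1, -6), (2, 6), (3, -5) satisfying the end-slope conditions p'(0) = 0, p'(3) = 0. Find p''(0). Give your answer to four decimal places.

Put σ_i = p'' at the i-th knot. Here h = (1, 1, 1) and Δ = (-1, 12, -11), so the interior equations h_(i-1)·σ_(i-1) + 2(h_(i-1)+h_i)·σ_i + h_i·σ_(i+1) = 6(Δ_i − Δ_(i-1)) read
  1·σ_0 + 4·σ_1 + 1·σ_2 = 6(Δ_1 - Δ_0) = 78
  1·σ_1 + 4·σ_2 + 1·σ_3 = 6(Δ_2 - Δ_1) = -138
Clamped end conditions give two more equations: 2h_0·σ_0 + h_0·σ_1 = 6(Δ_0 - p'(0)) = -6 and h_2·σ_2 + 2h_2·σ_3 = 6(p'(3) - Δ_2) = 66.
Solving the tridiagonal system: σ_0 = -116/5, σ_1 = 202/5, σ_2 = -302/5, σ_3 = 316/5.

-23.2000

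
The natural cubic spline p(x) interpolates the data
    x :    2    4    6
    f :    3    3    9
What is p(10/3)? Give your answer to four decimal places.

2.4444

Write m_i for p''(x_i). With h_i = 2, 2 and divided differences Δ_i = 0, 3, the continuity of p' gives the tridiagonal system
  2·m_0 + 8·m_1 + 2·m_2 = 6(Δ_1 - Δ_0) = 18
Natural end conditions: m_0 = m_2 = 0.
Solving: m_0 = 0, m_1 = 9/4, m_2 = 0.
On [2, 4], p(x) = 3 - 3/4·(x - 2) + 0·(x - 2)² + 3/16·(x - 2)³.
With (x - 2) = 4/3: p(10/3) = 22/9.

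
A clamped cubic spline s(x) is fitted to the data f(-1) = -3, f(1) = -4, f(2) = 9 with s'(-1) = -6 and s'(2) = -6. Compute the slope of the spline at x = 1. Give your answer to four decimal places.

15.7500

Write M_i for s''(x_i). With h_i = 2, 1 and divided differences Δ_i = -1/2, 13, the continuity of s' gives the tridiagonal system
  2·M_0 + 6·M_1 + 1·M_2 = 6(Δ_1 - Δ_0) = 81
Clamped end conditions give two more equations: 2h_0·M_0 + h_0·M_1 = 6(Δ_0 - s'(-1)) = 33 and h_1·M_1 + 2h_1·M_2 = 6(s'(2) - Δ_1) = -114.
Solving: M_0 = -21/4, M_1 = 27, M_2 = -141/2.
On [1, 2], s'(x) = b_1 + 2c_1·(x - 1) + 3d_1·(x - 1)² with b_1 = Δ_1 - h_1(2M_1 + M_2)/6 = 63/4, c_1 = M_1/2 = 27/2, d_1 = (M_2 - M_1)/(6h_1) = -65/4. So s'(1) = 63/4.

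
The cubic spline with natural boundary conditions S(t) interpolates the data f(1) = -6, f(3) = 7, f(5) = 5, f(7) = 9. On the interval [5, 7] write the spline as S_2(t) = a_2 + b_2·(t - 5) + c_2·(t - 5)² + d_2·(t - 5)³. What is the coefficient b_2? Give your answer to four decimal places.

With σ_i denoting the second derivative at x_i, h_i = 2, 2, 2, and Δ_i = (y_(i+1) − y_i)/h_i = 13/2, -1, 2:
  2·σ_0 + 8·σ_1 + 2·σ_2 = 6(Δ_1 - Δ_0) = -45
  2·σ_1 + 8·σ_2 + 2·σ_3 = 6(Δ_2 - Δ_1) = 18
Natural end conditions: σ_0 = σ_3 = 0.
Solving the tridiagonal system: σ_0 = 0, σ_1 = -33/5, σ_2 = 39/10, σ_3 = 0.
On [5, 7], with S_2(t) = a_2 + b_2·(t - 5) + c_2·(t - 5)² + d_2·(t - 5)³: c_2 = σ_2/2 = 39/20, d_2 = (σ_3 - σ_2)/(6h_2) = -13/40, b_2 = Δ_2 - h_2(2σ_2 + σ_3)/6 = -3/5.

-0.6000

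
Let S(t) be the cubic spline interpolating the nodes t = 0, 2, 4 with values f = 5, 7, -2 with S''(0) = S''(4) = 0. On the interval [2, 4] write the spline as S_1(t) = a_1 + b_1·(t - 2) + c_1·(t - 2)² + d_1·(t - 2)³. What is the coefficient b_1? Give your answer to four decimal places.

-1.7500

Put m_i = S'' at the i-th knot. Here h = (2, 2) and Δ = (1, -9/2), so the interior equations h_(i-1)·m_(i-1) + 2(h_(i-1)+h_i)·m_i + h_i·m_(i+1) = 6(Δ_i − Δ_(i-1)) read
  2·m_0 + 8·m_1 + 2·m_2 = 6(Δ_1 - Δ_0) = -33
Natural end conditions: m_0 = m_2 = 0.
Hence m_0 = 0, m_1 = -33/8, m_2 = 0.
On [2, 4], with S_1(t) = a_1 + b_1·(t - 2) + c_1·(t - 2)² + d_1·(t - 2)³: c_1 = m_1/2 = -33/16, d_1 = (m_2 - m_1)/(6h_1) = 11/32, b_1 = Δ_1 - h_1(2m_1 + m_2)/6 = -7/4.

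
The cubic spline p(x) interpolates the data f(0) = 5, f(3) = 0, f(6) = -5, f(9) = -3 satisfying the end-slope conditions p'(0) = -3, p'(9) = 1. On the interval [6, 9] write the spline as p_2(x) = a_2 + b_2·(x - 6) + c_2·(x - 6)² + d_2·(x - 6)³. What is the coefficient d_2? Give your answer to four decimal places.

-0.1037

Put m_i = p'' at the i-th knot. Here h = (3, 3, 3) and Δ = (-5/3, -5/3, 2/3), so the interior equations h_(i-1)·m_(i-1) + 2(h_(i-1)+h_i)·m_i + h_i·m_(i+1) = 6(Δ_i − Δ_(i-1)) read
  3·m_0 + 12·m_1 + 3·m_2 = 6(Δ_1 - Δ_0) = 0
  3·m_1 + 12·m_2 + 3·m_3 = 6(Δ_2 - Δ_1) = 14
Clamped end conditions give two more equations: 2h_0·m_0 + h_0·m_1 = 6(Δ_0 - p'(0)) = 8 and h_2·m_2 + 2h_2·m_3 = 6(p'(9) - Δ_2) = 2.
Hence m_0 = 26/15, m_1 = -4/5, m_2 = 22/15, m_3 = -2/5.
On [6, 9], with p_2(x) = a_2 + b_2·(x - 6) + c_2·(x - 6)² + d_2·(x - 6)³: c_2 = m_2/2 = 11/15, d_2 = (m_3 - m_2)/(6h_2) = -14/135, b_2 = Δ_2 - h_2(2m_2 + m_3)/6 = -3/5.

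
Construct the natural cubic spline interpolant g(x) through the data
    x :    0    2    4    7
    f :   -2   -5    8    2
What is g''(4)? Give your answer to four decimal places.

Write σ_i for g''(x_i). With h_i = 2, 2, 3 and divided differences Δ_i = -3/2, 13/2, -2, the continuity of g' gives the tridiagonal system
  2·σ_0 + 8·σ_1 + 2·σ_2 = 6(Δ_1 - Δ_0) = 48
  2·σ_1 + 10·σ_2 + 3·σ_3 = 6(Δ_2 - Δ_1) = -51
Natural end conditions: σ_0 = σ_3 = 0.
Hence σ_0 = 0, σ_1 = 291/38, σ_2 = -126/19, σ_3 = 0.

-6.6316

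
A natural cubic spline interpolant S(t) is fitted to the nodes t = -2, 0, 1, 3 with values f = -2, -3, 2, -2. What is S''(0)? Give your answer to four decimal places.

6.8571

Let σ_i = S''(x_i). Step sizes h_i = 2, 1, 2; slopes of the chords Δ_i = (y_(i+1) - y_i)/h_i = -1/2, 5, -2.
  2·σ_0 + 6·σ_1 + 1·σ_2 = 6(Δ_1 - Δ_0) = 33
  1·σ_1 + 6·σ_2 + 2·σ_3 = 6(Δ_2 - Δ_1) = -42
Natural end conditions: σ_0 = σ_3 = 0.
Hence σ_0 = 0, σ_1 = 48/7, σ_2 = -57/7, σ_3 = 0.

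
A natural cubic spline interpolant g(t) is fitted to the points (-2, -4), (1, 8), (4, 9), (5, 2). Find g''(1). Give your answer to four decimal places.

With M_i denoting the second derivative at x_i, h_i = 3, 3, 1, and Δ_i = (y_(i+1) − y_i)/h_i = 4, 1/3, -7:
  3·M_0 + 12·M_1 + 3·M_2 = 6(Δ_1 - Δ_0) = -22
  3·M_1 + 8·M_2 + 1·M_3 = 6(Δ_2 - Δ_1) = -44
Natural end conditions: M_0 = M_3 = 0.
Forward elimination and back-substitution give M_0 = 0, M_1 = -44/87, M_2 = -154/29, M_3 = 0.

-0.5057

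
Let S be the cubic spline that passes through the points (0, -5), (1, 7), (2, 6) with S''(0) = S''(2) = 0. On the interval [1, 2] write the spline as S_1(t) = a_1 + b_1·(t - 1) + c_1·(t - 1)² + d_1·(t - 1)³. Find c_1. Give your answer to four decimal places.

Put M_i = S'' at the i-th knot. Here h = (1, 1) and Δ = (12, -1), so the interior equations h_(i-1)·M_(i-1) + 2(h_(i-1)+h_i)·M_i + h_i·M_(i+1) = 6(Δ_i − Δ_(i-1)) read
  1·M_0 + 4·M_1 + 1·M_2 = 6(Δ_1 - Δ_0) = -78
Natural end conditions: M_0 = M_2 = 0.
Solving the tridiagonal system: M_0 = 0, M_1 = -39/2, M_2 = 0.
On [1, 2], with S_1(t) = a_1 + b_1·(t - 1) + c_1·(t - 1)² + d_1·(t - 1)³: c_1 = M_1/2 = -39/4, d_1 = (M_2 - M_1)/(6h_1) = 13/4, b_1 = Δ_1 - h_1(2M_1 + M_2)/6 = 11/2.

-9.7500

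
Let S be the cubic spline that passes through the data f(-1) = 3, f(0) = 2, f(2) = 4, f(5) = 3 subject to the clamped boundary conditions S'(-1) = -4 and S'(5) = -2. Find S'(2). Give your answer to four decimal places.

Let M_i = S''(x_i). Step sizes h_i = 1, 2, 3; slopes of the chords Δ_i = (y_(i+1) - y_i)/h_i = -1, 1, -1/3.
  1·M_0 + 6·M_1 + 2·M_2 = 6(Δ_1 - Δ_0) = 12
  2·M_1 + 10·M_2 + 3·M_3 = 6(Δ_2 - Δ_1) = -8
Clamped end conditions give two more equations: 2h_0·M_0 + h_0·M_1 = 6(Δ_0 - S'(-1)) = 18 and h_2·M_2 + 2h_2·M_3 = 6(S'(5) - Δ_2) = -10.
Solving: M_0 = 164/19, M_1 = 14/19, M_2 = -10/19, M_3 = -80/57.
On [2, 5], S'(x) = b_2 + 2c_2·(x - 2) + 3d_2·(x - 2)² with b_2 = Δ_2 - h_2(2M_2 + M_3)/6 = 17/19, c_2 = M_2/2 = -5/19, d_2 = (M_3 - M_2)/(6h_2) = -25/513. So S'(2) = 17/19.

0.8947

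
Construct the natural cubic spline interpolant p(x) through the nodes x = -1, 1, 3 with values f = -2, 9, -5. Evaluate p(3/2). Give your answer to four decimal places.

Write M_i for p''(x_i). With h_i = 2, 2 and divided differences Δ_i = 11/2, -7, the continuity of p' gives the tridiagonal system
  2·M_0 + 8·M_1 + 2·M_2 = 6(Δ_1 - Δ_0) = -75
Natural end conditions: M_0 = M_2 = 0.
Solving: M_0 = 0, M_1 = -75/8, M_2 = 0.
On [1, 3], p(x) = 9 - 3/4·(x - 1) - 75/16·(x - 1)² + 25/32·(x - 1)³.
With (x - 1) = 1/2: p(3/2) = 1933/256.

7.5508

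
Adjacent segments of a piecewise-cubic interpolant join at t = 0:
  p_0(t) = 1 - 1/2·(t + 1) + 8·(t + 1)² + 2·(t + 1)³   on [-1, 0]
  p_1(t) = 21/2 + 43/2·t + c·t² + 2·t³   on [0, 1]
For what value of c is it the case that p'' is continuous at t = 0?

p_0''(t) = 16 + 12·(t + 1), so p_0''(0) = 28. On the right, p_1''(0) = 2c, so c = 14.

14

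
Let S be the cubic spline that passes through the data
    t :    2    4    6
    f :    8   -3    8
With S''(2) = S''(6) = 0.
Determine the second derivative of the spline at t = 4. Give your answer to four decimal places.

8.2500

Put M_i = S'' at the i-th knot. Here h = (2, 2) and Δ = (-11/2, 11/2), so the interior equations h_(i-1)·M_(i-1) + 2(h_(i-1)+h_i)·M_i + h_i·M_(i+1) = 6(Δ_i − Δ_(i-1)) read
  2·M_0 + 8·M_1 + 2·M_2 = 6(Δ_1 - Δ_0) = 66
Natural end conditions: M_0 = M_2 = 0.
Solving the tridiagonal system: M_0 = 0, M_1 = 33/4, M_2 = 0.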